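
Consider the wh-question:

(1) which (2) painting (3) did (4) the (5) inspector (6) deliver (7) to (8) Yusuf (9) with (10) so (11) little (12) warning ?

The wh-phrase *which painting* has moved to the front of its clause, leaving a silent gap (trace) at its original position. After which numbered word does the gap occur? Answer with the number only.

6

In situ: The inspector did deliver which painting to Yusuf with so little warning.
'which painting' functions as the direct object of 'deliver'. Fronting leaves a gap immediately after 'deliver':
Which painting did the inspector deliver ___ to Yusuf with so little warning?
'deliver' is word 6.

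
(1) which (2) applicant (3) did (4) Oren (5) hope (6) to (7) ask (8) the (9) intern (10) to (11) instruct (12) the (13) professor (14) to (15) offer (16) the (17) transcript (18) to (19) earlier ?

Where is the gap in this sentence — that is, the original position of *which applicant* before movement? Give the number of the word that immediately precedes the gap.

18

Underlying clause: Oren did hope to ask the intern to instruct the professor to offer the transcript to which applicant earlier.
'which applicant' is the object of the preposition 'to' (recipient of 'offer'). Wh-movement fronts it, leaving a gap right after 'to':
Which applicant did Oren hope to ask the intern to instruct the professor to offer the transcript to ___ earlier?
'to' is word 18.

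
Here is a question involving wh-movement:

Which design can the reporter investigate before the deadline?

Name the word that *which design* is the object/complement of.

Pre-movement form: The reporter can investigate which design before the deadline.
'which design' functions as the direct object of 'investigate'. It moves to the left edge, and the trace sits right after 'investigate':
Which design can the reporter investigate ___ before the deadline?

investigate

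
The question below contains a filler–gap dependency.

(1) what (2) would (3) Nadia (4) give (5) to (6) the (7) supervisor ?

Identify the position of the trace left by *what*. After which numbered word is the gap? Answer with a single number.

Before movement: Nadia would give what to the supervisor.
'what' functions as the direct object of 'give'. Wh-movement fronts it, leaving a gap right after 'give':
What would Nadia give ___ to the supervisor?
'give' is word 4.

4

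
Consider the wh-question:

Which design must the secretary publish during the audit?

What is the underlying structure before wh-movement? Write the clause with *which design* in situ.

The secretary must publish which design during the audit.

'which design' is the direct object of 'publish'. Wh-movement fronts it, leaving a gap right after 'publish':
Which design must the secretary publish ___ during the audit?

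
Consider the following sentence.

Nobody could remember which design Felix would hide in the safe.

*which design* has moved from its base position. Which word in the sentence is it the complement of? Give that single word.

In situ: Felix would hide which design in the safe.
'which design' is the direct object of 'hide'. It moves to the left edge, and the trace sits right after 'hide':
Nobody could remember which design Felix would hide ___ in the safe.

hide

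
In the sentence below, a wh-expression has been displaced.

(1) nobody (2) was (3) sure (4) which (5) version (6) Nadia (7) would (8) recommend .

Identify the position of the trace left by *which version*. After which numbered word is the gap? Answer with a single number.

8

In situ: Nadia would recommend which version.
'which version' is the direct object of 'recommend'. Fronting leaves a gap immediately after 'recommend':
Nobody was sure which version Nadia would recommend ___.
'recommend' is word 8.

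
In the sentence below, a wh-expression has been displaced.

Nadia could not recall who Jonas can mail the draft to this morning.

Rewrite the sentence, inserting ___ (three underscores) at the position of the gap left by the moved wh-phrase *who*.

Before movement: Jonas can mail the draft to who this morning.
The filler 'who' is interpreted as the object of the preposition 'to' (recipient of 'mail'). The gap is right after 'to'.

Nadia could not recall who Jonas can mail the draft to ___ this morning.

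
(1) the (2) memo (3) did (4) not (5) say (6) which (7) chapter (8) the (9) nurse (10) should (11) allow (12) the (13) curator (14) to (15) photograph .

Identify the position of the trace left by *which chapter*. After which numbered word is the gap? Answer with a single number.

Before movement: The nurse should allow the curator to photograph which chapter.
The filler 'which chapter' is interpreted as the direct object of 'photograph'. Fronting leaves a gap immediately after 'photograph':
The memo did not say which chapter the nurse should allow the curator to photograph ___.
'photograph' is word 15.

15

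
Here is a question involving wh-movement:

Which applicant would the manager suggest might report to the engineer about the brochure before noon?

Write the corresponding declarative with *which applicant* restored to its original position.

The filler 'which applicant' is interpreted as the subject of the clause embedded under 'suggest'. Fronting leaves a gap immediately after 'suggest':
Which applicant would the manager suggest ___ might report to the engineer about the brochure before noon?

The manager would suggest which applicant might report to the engineer about the brochure before noon.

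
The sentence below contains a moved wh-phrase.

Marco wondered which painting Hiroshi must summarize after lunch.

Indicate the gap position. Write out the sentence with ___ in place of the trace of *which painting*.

In situ: Hiroshi must summarize which painting after lunch.
'which painting' functions as the direct object of 'summarize'. The gap is right after 'summarize'.

Marco wondered which painting Hiroshi must summarize ___ after lunch.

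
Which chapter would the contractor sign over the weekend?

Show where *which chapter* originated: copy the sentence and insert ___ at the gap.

Which chapter would the contractor sign ___ over the weekend?

In situ: The contractor would sign which chapter over the weekend.
The filler 'which chapter' is interpreted as the direct object of 'sign'. The gap is right after 'sign'.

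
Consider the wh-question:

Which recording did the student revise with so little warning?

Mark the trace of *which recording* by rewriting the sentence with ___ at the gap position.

Underlying clause: The student did revise which recording with so little warning.
'which recording' is the direct object of 'revise'. The gap is right after 'revise'.

Which recording did the student revise ___ with so little warning?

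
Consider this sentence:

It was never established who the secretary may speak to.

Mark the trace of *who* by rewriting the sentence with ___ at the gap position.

It was never established who the secretary may speak to ___.

Underlying clause: The secretary may speak to who.
The filler 'who' is interpreted as the object of the preposition 'to'. The gap is right after 'to'.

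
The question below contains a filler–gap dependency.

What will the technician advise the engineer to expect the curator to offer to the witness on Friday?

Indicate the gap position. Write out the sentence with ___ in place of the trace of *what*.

In situ: The technician will advise the engineer to expect the curator to offer what to the witness on Friday.
'what' functions as the direct object of 'offer'. The gap is right after 'offer'.

What will the technician advise the engineer to expect the curator to offer ___ to the witness on Friday?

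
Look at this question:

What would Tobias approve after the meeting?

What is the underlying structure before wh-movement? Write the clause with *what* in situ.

'what' is the direct object of 'approve'. Wh-movement fronts it, leaving a gap right after 'approve':
What would Tobias approve ___ after the meeting?

Tobias would approve what after the meeting.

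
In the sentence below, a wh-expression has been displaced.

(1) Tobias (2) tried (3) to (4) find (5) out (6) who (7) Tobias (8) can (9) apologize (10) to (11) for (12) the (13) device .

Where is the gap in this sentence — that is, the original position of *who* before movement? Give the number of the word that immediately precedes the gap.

10

Before movement: Tobias can apologize to who for the device.
'who' is the object of the preposition 'to'. Wh-movement fronts it, leaving a gap right after 'to':
Tobias tried to find out who Tobias can apologize to ___ for the device.
'to' is word 10.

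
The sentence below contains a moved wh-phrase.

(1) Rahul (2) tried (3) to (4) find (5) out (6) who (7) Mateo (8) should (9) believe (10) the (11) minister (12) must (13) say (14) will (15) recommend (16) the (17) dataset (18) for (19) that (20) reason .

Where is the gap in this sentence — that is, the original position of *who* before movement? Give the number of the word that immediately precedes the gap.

13

Pre-movement form: Mateo should believe the minister must say who will recommend the dataset for that reason.
'who' is the subject of the clause embedded under 'say'. Wh-movement fronts it, leaving a gap right after 'say':
Rahul tried to find out who Mateo should believe the minister must say ___ will recommend the dataset for that reason.
'say' is word 13.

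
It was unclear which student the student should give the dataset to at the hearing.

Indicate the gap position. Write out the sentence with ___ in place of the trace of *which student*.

It was unclear which student the student should give the dataset to ___ at the hearing.

Pre-movement form: The student should give the dataset to which student at the hearing.
'which student' is the object of the preposition 'to' (recipient of 'give'). The gap is right after 'to'.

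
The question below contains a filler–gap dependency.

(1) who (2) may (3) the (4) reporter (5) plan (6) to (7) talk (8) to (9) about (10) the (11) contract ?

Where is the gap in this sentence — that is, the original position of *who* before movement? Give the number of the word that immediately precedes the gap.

Before movement: The reporter may plan to talk to who about the contract.
'who' is the object of the preposition 'to'. It moves to the left edge, and the trace sits right after 'to':
Who may the reporter plan to talk to ___ about the contract?
'to' is word 8.

8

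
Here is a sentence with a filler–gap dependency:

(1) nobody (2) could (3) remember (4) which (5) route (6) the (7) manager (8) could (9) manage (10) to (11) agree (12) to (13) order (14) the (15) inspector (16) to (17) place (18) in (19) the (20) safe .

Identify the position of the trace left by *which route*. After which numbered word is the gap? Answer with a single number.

In situ: The manager could manage to agree to order the inspector to place which route in the safe.
The filler 'which route' is interpreted as the direct object of 'place'. Fronting leaves a gap immediately after 'place':
Nobody could remember which route the manager could manage to agree to order the inspector to place ___ in the safe.
'place' is word 17.

17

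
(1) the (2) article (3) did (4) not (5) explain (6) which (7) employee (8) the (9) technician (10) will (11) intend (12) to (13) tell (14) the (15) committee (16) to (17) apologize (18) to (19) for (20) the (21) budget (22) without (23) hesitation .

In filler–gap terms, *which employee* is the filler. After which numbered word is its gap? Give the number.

Pre-movement form: The technician will intend to tell the committee to apologize to which employee for the budget without hesitation.
'which employee' functions as the object of the preposition 'to'. It moves to the left edge, and the trace sits right after 'to':
The article did not explain which employee the technician will intend to tell the committee to apologize to ___ for the budget without hesitation.
'to' is word 18.

18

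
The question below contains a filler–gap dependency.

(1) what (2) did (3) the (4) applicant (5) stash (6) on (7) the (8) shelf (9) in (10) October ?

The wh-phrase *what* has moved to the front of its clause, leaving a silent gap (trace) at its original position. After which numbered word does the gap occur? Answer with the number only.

5

In situ: The applicant did stash what on the shelf in October.
'what' functions as the direct object of 'stash'. It moves to the left edge, and the trace sits right after 'stash':
What did the applicant stash ___ on the shelf in October?
'stash' is word 5.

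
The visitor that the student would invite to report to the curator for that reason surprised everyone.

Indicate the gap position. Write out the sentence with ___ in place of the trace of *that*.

'that' functions as the direct object of 'invite'. The gap is right after 'invite'.

The visitor that the student would invite ___ to report to the curator for that reason surprised everyone.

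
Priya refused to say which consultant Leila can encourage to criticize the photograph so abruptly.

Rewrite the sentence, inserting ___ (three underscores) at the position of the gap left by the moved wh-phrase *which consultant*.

Priya refused to say which consultant Leila can encourage ___ to criticize the photograph so abruptly.

In situ: Leila can encourage which consultant to criticize the photograph so abruptly.
'which consultant' functions as the direct object of 'encourage'. The gap is right after 'encourage'.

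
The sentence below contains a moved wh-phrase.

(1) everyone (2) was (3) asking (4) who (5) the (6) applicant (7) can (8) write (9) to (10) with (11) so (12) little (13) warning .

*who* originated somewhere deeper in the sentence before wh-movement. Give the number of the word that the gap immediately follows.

Underlying clause: The applicant can write to who with so little warning.
The filler 'who' is interpreted as the object of the preposition 'to'. Wh-movement fronts it, leaving a gap right after 'to':
Everyone was asking who the applicant can write to ___ with so little warning.
'to' is word 9.

9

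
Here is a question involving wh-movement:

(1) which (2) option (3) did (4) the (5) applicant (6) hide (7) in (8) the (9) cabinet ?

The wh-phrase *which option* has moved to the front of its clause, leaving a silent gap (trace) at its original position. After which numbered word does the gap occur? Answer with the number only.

6

Before movement: The applicant did hide which option in the cabinet.
'which option' is the direct object of 'hide'. Wh-movement fronts it, leaving a gap right after 'hide':
Which option did the applicant hide ___ in the cabinet?
'hide' is word 6.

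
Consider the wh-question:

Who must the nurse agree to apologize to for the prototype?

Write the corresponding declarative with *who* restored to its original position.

The nurse must agree to apologize to who for the prototype.

'who' functions as the object of the preposition 'to'. It moves to the left edge, and the trace sits right after 'to':
Who must the nurse agree to apologize to ___ for the prototype?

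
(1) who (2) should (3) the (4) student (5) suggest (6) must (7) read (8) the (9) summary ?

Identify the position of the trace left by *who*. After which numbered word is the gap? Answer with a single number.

5

Pre-movement form: The student should suggest who must read the summary.
'who' functions as the subject of the clause embedded under 'suggest'. Fronting leaves a gap immediately after 'suggest':
Who should the student suggest ___ must read the summary?
'suggest' is word 5.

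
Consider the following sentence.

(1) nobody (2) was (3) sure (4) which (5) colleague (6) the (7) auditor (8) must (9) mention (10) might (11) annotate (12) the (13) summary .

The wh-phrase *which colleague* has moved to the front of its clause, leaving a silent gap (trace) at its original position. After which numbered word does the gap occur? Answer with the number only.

9

Before movement: The auditor must mention which colleague might annotate the summary.
'which colleague' functions as the subject of the clause embedded under 'mention'. Fronting leaves a gap immediately after 'mention':
Nobody was sure which colleague the auditor must mention ___ might annotate the summary.
'mention' is word 9.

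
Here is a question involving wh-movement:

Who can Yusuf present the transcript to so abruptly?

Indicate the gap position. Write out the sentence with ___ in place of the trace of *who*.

Pre-movement form: Yusuf can present the transcript to who so abruptly.
'who' functions as the object of the preposition 'to' (recipient of 'present'). The gap is right after 'to'.

Who can Yusuf present the transcript to ___ so abruptly?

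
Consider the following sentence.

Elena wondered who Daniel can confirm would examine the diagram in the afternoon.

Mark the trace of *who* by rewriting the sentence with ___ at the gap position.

Before movement: Daniel can confirm who would examine the diagram in the afternoon.
The filler 'who' is interpreted as the subject of the clause embedded under 'confirm'. The gap is right after 'confirm'.

Elena wondered who Daniel can confirm ___ would examine the diagram in the afternoon.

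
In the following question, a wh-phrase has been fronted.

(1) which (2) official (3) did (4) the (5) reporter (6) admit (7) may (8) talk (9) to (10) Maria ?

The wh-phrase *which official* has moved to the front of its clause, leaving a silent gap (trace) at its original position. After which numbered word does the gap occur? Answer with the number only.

Underlying clause: The reporter did admit which official may talk to Maria.
The filler 'which official' is interpreted as the subject of the clause embedded under 'admit'. Fronting leaves a gap immediately after 'admit':
Which official did the reporter admit ___ may talk to Maria?
'admit' is word 6.

6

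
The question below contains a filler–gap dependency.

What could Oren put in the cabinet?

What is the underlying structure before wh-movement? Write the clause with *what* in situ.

Oren could put what in the cabinet.

'what' is the direct object of 'put'. Wh-movement fronts it, leaving a gap right after 'put':
What could Oren put ___ in the cabinet?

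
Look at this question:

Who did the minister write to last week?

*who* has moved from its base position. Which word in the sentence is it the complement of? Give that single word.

Underlying clause: The minister did write to who last week.
'who' is the object of the preposition 'to'. Fronting leaves a gap immediately after 'to':
Who did the minister write to ___ last week?

to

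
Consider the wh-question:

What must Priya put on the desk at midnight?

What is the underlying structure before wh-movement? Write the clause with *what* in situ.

Priya must put what on the desk at midnight.

'what' functions as the direct object of 'put'. Fronting leaves a gap immediately after 'put':
What must Priya put ___ on the desk at midnight?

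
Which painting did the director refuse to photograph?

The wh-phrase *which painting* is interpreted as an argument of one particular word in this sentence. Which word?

photograph

Before movement: The director did refuse to photograph which painting.
'which painting' is the direct object of 'photograph'. Wh-movement fronts it, leaving a gap right after 'photograph':
Which painting did the director refuse to photograph ___?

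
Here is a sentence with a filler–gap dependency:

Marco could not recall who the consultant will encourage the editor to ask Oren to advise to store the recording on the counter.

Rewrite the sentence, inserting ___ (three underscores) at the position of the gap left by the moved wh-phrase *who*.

Marco could not recall who the consultant will encourage the editor to ask Oren to advise ___ to store the recording on the counter.

Underlying clause: The consultant will encourage the editor to ask Oren to advise who to store the recording on the counter.
'who' functions as the direct object of 'advise'. The gap is right after 'advise'.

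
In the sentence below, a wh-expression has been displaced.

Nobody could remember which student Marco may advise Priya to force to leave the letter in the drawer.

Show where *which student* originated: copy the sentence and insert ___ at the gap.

Before movement: Marco may advise Priya to force which student to leave the letter in the drawer.
'which student' functions as the direct object of 'force'. The gap is right after 'force'.

Nobody could remember which student Marco may advise Priya to force ___ to leave the letter in the drawer.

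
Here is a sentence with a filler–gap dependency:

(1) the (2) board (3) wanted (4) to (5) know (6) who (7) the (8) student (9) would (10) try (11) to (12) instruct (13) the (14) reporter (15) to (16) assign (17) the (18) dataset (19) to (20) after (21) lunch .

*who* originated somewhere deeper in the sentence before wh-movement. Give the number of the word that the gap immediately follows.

Underlying clause: The student would try to instruct the reporter to assign the dataset to who after lunch.
'who' is the object of the preposition 'to' (recipient of 'assign'). Wh-movement fronts it, leaving a gap right after 'to':
The board wanted to know who the student would try to instruct the reporter to assign the dataset to ___ after lunch.
'to' is word 19.

19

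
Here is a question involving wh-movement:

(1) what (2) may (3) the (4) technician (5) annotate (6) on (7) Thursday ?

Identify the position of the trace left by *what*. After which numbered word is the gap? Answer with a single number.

In situ: The technician may annotate what on Thursday.
'what' is the direct object of 'annotate'. Wh-movement fronts it, leaving a gap right after 'annotate':
What may the technician annotate ___ on Thursday?
'annotate' is word 5.

5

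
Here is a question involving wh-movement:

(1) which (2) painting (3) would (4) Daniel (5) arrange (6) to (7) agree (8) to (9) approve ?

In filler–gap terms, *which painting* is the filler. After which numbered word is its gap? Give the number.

9

Pre-movement form: Daniel would arrange to agree to approve which painting.
The filler 'which painting' is interpreted as the direct object of 'approve'. Wh-movement fronts it, leaving a gap right after 'approve':
Which painting would Daniel arrange to agree to approve ___?
'approve' is word 9.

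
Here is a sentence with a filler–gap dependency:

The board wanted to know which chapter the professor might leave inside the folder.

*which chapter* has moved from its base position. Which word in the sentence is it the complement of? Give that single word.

Pre-movement form: The professor might leave which chapter inside the folder.
'which chapter' is the direct object of 'leave'. It moves to the left edge, and the trace sits right after 'leave':
The board wanted to know which chapter the professor might leave ___ inside the folder.

leave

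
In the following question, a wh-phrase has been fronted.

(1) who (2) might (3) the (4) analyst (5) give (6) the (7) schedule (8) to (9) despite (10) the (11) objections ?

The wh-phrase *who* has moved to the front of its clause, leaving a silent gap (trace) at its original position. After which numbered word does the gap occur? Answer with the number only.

Underlying clause: The analyst might give the schedule to who despite the objections.
'who' is the object of the preposition 'to' (recipient of 'give'). It moves to the left edge, and the trace sits right after 'to':
Who might the analyst give the schedule to ___ despite the objections?
'to' is word 8.

8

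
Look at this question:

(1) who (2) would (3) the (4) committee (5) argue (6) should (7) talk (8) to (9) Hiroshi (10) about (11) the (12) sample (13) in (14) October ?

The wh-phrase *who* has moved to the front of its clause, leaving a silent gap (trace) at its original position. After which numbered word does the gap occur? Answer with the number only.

Before movement: The committee would argue who should talk to Hiroshi about the sample in October.
'who' is the subject of the clause embedded under 'argue'. It moves to the left edge, and the trace sits right after 'argue':
Who would the committee argue ___ should talk to Hiroshi about the sample in October?
'argue' is word 5.

5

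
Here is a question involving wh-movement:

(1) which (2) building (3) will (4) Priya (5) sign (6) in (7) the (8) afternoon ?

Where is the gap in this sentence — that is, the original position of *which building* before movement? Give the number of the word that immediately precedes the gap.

5

Before movement: Priya will sign which building in the afternoon.
The filler 'which building' is interpreted as the direct object of 'sign'. It moves to the left edge, and the trace sits right after 'sign':
Which building will Priya sign ___ in the afternoon?
'sign' is word 5.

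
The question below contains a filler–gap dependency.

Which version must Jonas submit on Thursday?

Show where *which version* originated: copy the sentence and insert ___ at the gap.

Which version must Jonas submit ___ on Thursday?

Pre-movement form: Jonas must submit which version on Thursday.
'which version' functions as the direct object of 'submit'. The gap is right after 'submit'.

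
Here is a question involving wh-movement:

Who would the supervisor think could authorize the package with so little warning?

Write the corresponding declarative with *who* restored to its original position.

The supervisor would think who could authorize the package with so little warning.

'who' functions as the subject of the clause embedded under 'think'. It moves to the left edge, and the trace sits right after 'think':
Who would the supervisor think ___ could authorize the package with so little warning?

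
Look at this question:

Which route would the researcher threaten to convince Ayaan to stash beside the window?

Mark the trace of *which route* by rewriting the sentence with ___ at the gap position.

Pre-movement form: The researcher would threaten to convince Ayaan to stash which route beside the window.
'which route' functions as the direct object of 'stash'. The gap is right after 'stash'.

Which route would the researcher threaten to convince Ayaan to stash ___ beside the window?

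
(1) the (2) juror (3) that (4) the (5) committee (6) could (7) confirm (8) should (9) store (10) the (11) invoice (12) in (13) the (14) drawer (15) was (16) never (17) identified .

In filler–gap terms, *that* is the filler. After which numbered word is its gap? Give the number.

'that' is the subject of the clause embedded under 'confirm'. Fronting leaves a gap immediately after 'confirm':
The juror that the committee could confirm ___ should store the invoice in the drawer was never identified.
'confirm' is word 7.

7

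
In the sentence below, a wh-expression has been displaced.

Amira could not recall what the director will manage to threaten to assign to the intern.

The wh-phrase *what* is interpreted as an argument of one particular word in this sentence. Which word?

In situ: The director will manage to threaten to assign what to the intern.
'what' functions as the direct object of 'assign'. It moves to the left edge, and the trace sits right after 'assign':
Amira could not recall what the director will manage to threaten to assign ___ to the intern.

assign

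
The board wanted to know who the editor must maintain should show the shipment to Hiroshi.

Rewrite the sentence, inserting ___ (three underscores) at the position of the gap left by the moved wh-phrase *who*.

The board wanted to know who the editor must maintain ___ should show the shipment to Hiroshi.

Pre-movement form: The editor must maintain who should show the shipment to Hiroshi.
The filler 'who' is interpreted as the subject of the clause embedded under 'maintain'. The gap is right after 'maintain'.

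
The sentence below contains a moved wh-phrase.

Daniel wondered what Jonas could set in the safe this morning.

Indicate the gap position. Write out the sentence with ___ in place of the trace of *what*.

Daniel wondered what Jonas could set ___ in the safe this morning.

In situ: Jonas could set what in the safe this morning.
'what' is the direct object of 'set'. The gap is right after 'set'.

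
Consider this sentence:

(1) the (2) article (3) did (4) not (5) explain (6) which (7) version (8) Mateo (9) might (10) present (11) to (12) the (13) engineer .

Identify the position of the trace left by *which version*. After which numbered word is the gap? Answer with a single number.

10

Pre-movement form: Mateo might present which version to the engineer.
'which version' functions as the direct object of 'present'. Wh-movement fronts it, leaving a gap right after 'present':
The article did not explain which version Mateo might present ___ to the engineer.
'present' is word 10.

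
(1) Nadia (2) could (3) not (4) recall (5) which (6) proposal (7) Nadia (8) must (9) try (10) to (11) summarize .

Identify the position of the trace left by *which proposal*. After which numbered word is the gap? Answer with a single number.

Underlying clause: Nadia must try to summarize which proposal.
'which proposal' functions as the direct object of 'summarize'. Wh-movement fronts it, leaving a gap right after 'summarize':
Nadia could not recall which proposal Nadia must try to summarize ___.
'summarize' is word 11.

11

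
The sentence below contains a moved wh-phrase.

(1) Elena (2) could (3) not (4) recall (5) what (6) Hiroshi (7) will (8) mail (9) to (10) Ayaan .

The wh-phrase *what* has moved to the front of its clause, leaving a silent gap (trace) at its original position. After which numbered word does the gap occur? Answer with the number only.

8

Pre-movement form: Hiroshi will mail what to Ayaan.
'what' is the direct object of 'mail'. Fronting leaves a gap immediately after 'mail':
Elena could not recall what Hiroshi will mail ___ to Ayaan.
'mail' is word 8.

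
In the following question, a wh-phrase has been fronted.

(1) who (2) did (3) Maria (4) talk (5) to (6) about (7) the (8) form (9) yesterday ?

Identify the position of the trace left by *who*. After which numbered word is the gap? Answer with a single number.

Underlying clause: Maria did talk to who about the form yesterday.
The filler 'who' is interpreted as the object of the preposition 'to'. Fronting leaves a gap immediately after 'to':
Who did Maria talk to ___ about the form yesterday?
'to' is word 5.

5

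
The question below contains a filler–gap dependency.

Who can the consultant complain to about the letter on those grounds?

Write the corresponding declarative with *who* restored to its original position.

'who' functions as the object of the preposition 'to'. It moves to the left edge, and the trace sits right after 'to':
Who can the consultant complain to ___ about the letter on those grounds?

The consultant can complain to who about the letter on those grounds.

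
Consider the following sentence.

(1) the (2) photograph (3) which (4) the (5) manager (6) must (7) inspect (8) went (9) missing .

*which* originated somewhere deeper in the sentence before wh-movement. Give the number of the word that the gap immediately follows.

'which' is the direct object of 'inspect'. Wh-movement fronts it, leaving a gap right after 'inspect':
The photograph which the manager must inspect ___ went missing.
'inspect' is word 7.

7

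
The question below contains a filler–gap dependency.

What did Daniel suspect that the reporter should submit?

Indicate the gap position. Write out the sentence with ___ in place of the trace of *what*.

What did Daniel suspect that the reporter should submit ___?

Underlying clause: Daniel did suspect that the reporter should submit what.
'what' is the direct object of 'submit'. The gap is right after 'submit'.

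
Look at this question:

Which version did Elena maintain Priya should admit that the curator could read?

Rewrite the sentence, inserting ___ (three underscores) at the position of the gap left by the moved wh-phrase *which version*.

Which version did Elena maintain Priya should admit that the curator could read ___?

In situ: Elena did maintain Priya should admit that the curator could read which version.
'which version' functions as the direct object of 'read'. The gap is right after 'read'.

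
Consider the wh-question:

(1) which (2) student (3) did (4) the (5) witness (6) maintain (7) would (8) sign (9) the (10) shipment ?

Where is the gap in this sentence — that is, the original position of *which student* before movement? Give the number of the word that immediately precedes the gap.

In situ: The witness did maintain which student would sign the shipment.
'which student' is the subject of the clause embedded under 'maintain'. Fronting leaves a gap immediately after 'maintain':
Which student did the witness maintain ___ would sign the shipment?
'maintain' is word 6.

6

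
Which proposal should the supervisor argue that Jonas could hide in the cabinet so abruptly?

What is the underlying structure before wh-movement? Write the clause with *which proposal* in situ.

'which proposal' functions as the direct object of 'hide'. Wh-movement fronts it, leaving a gap right after 'hide':
Which proposal should the supervisor argue that Jonas could hide ___ in the cabinet so abruptly?

The supervisor should argue that Jonas could hide which proposal in the cabinet so abruptly.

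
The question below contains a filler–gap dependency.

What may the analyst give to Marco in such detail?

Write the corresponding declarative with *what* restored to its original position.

'what' functions as the direct object of 'give'. It moves to the left edge, and the trace sits right after 'give':
What may the analyst give ___ to Marco in such detail?

The analyst may give what to Marco in such detail.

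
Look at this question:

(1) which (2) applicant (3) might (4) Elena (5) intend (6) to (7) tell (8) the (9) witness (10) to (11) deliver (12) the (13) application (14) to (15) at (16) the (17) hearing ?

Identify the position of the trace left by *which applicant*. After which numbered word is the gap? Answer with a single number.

14

Underlying clause: Elena might intend to tell the witness to deliver the application to which applicant at the hearing.
'which applicant' functions as the object of the preposition 'to' (recipient of 'deliver'). It moves to the left edge, and the trace sits right after 'to':
Which applicant might Elena intend to tell the witness to deliver the application to ___ at the hearing?
'to' is word 14.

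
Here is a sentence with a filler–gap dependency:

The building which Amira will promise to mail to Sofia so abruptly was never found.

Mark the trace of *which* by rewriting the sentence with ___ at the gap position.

The building which Amira will promise to mail ___ to Sofia so abruptly was never found.

'which' is the direct object of 'mail'. The gap is right after 'mail'.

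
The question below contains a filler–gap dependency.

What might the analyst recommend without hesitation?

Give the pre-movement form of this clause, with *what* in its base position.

The analyst might recommend what without hesitation.

The filler 'what' is interpreted as the direct object of 'recommend'. Wh-movement fronts it, leaving a gap right after 'recommend':
What might the analyst recommend ___ without hesitation?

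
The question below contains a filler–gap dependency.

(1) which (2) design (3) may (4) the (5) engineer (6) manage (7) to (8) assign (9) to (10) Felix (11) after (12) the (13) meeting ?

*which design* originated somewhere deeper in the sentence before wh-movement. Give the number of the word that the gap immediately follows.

In situ: The engineer may manage to assign which design to Felix after the meeting.
The filler 'which design' is interpreted as the direct object of 'assign'. It moves to the left edge, and the trace sits right after 'assign':
Which design may the engineer manage to assign ___ to Felix after the meeting?
'assign' is word 8.

8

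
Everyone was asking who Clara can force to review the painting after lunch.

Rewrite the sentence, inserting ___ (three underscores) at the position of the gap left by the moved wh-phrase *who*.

Everyone was asking who Clara can force ___ to review the painting after lunch.

Underlying clause: Clara can force who to review the painting after lunch.
'who' is the direct object of 'force'. The gap is right after 'force'.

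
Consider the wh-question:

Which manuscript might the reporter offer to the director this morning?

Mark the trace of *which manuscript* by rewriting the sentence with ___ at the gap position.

Which manuscript might the reporter offer ___ to the director this morning?

Before movement: The reporter might offer which manuscript to the director this morning.
The filler 'which manuscript' is interpreted as the direct object of 'offer'. The gap is right after 'offer'.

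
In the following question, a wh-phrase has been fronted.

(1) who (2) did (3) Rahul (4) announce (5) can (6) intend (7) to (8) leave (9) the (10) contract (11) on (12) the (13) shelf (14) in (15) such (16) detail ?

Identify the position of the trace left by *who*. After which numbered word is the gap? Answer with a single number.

Pre-movement form: Rahul did announce who can intend to leave the contract on the shelf in such detail.
The filler 'who' is interpreted as the subject of the clause embedded under 'announce'. Fronting leaves a gap immediately after 'announce':
Who did Rahul announce ___ can intend to leave the contract on the shelf in such detail?
'announce' is word 4.

4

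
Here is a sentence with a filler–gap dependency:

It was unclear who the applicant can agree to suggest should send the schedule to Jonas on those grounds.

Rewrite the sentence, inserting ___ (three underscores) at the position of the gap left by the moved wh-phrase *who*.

It was unclear who the applicant can agree to suggest ___ should send the schedule to Jonas on those grounds.

Before movement: The applicant can agree to suggest who should send the schedule to Jonas on those grounds.
The filler 'who' is interpreted as the subject of the clause embedded under 'suggest'. The gap is right after 'suggest'.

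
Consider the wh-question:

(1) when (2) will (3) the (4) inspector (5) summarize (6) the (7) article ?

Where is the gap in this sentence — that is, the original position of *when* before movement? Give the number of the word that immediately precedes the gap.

7

In situ: The inspector will summarize the article when.
The filler 'when' is interpreted as the temporal adjunct. It moves to the left edge, and the trace sits right after 'article':
When will the inspector summarize the article ___?
'article' is word 7.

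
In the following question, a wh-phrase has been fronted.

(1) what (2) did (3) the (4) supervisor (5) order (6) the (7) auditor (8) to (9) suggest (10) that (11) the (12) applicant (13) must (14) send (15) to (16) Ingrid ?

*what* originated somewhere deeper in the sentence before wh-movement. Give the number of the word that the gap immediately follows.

14

In situ: The supervisor did order the auditor to suggest that the applicant must send what to Ingrid.
'what' is the direct object of 'send'. It moves to the left edge, and the trace sits right after 'send':
What did the supervisor order the auditor to suggest that the applicant must send ___ to Ingrid?
'send' is word 14.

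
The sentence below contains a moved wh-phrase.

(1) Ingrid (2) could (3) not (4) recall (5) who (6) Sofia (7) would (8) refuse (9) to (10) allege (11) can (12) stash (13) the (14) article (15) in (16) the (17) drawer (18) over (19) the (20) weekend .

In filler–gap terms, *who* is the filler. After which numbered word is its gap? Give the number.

10

Before movement: Sofia would refuse to allege who can stash the article in the drawer over the weekend.
'who' functions as the subject of the clause embedded under 'allege'. Fronting leaves a gap immediately after 'allege':
Ingrid could not recall who Sofia would refuse to allege ___ can stash the article in the drawer over the weekend.
'allege' is word 10.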